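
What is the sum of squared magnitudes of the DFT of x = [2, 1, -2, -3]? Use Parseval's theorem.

Parseval: Σ|x[n]|² = (1/N)Σ|X[k]|², so Σ|X[k]|² = N·Σ|x[n]|² = 4·18.0000

Σ|X[k]|² = N·Σ|x[n]|² = 4·18.0000 = 72.0000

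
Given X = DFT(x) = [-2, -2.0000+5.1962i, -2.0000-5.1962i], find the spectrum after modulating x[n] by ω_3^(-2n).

Modulation property: DFT(ω_3^(-2n)·x[n]) = X[(k-2) mod 3], so circularly shift X by 2 positions.

X[k-2] = [-2.0000+5.1962i, -2.0000-5.1962i, -2]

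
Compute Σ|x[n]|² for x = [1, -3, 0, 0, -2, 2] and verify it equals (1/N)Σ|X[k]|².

Time domain:
Σ|x[n]|² = |1|² + |-3|² + |0|² + |0|² + |-2|² + |2|² = 18.0000

Frequency domain:
(1/6)Σ|X[k]|² = (1/6)(|-2|² + |1.5000+2.5981i|² + |2.5000+6.0622i|² + |0|² + |2.5000-6.0622i|² + |1.5000-2.5981i|²) = (1/6)·108.0000 = 18.0000

Both sides agree, confirming Parseval's theorem.

Σ|x[n]|² = (1/N)Σ|X[k]|² = 18.0000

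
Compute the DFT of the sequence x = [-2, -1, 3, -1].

X[k] = Σ(n=0 to 3) x[n] · ω_4^(nk)
where ω_4 = e^(-2πi/4)

Computing each X[k]:
X[0] = -1
X[1] = -5
X[2] = 3
X[3] = -5

X = [-1, -5, 3, -5]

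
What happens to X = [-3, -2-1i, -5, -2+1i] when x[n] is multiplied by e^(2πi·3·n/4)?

Modulation property: DFT(ω_4^(-3n)·x[n]) = X[(k-3) mod 4], so circularly shift X by 3 positions.

X[k-3] = [-2-1i, -5, -2+1i, -3]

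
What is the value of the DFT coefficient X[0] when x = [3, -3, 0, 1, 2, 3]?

X[0] = Σ(n=0 to 5) x[n] · ω_6^0 = Σ x[n]
= (3) + (-3) + (0) + (1) + (2) + (3)

X[0] = 6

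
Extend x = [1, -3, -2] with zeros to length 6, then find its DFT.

Original 3-point DFT: [-4, 3.5000+0.8660i, 3.5000-0.8660i]
Zero-padded 6-point DFT provides frequency interpolation.

DFT_6([x, 0, ...]) = [-4, 0.5000+4.3301i, 3.5000+0.8660i, 2, 3.5000-0.8660i, 0.5000-4.3301i]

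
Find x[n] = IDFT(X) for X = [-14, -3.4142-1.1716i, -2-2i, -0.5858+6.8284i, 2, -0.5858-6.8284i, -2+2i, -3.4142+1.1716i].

x[n] = (1/8) Σ(k=0 to 7) X[k] · e^(2πikn/8)

Computing each x[n]:
x[0] = -3
x[1] = -3
x[2] = 1
x[3] = -3
x[4] = -1
x[5] = 0
x[6] = -3
x[7] = -2

x = [-3, -3, 1, -3, -1, 0, -3, -2]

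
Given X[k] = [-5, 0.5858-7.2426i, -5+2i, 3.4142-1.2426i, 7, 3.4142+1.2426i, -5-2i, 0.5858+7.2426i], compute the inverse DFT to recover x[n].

x[n] = (1/8) Σ(k=0 to 7) X[k] · e^(2πikn/8)

Computing each x[n]:
x[0] = 0
x[1] = -1
x[2] = 3
x[3] = 1
x[4] = -2
x[5] = -3
x[6] = 0
x[7] = -3

x = [0, -1, 3, 1, -2, -3, 0, -3]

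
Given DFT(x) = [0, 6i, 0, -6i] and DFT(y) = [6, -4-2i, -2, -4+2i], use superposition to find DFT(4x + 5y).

By linearity: DFT(4x + 5y) = 4·DFT(x) + 5·DFT(y)
= 4·[0, 6i, 0, -6i] + 5·[6, -4-2i, -2, -4+2i]

Computing element-wise:
Z[0] = 4·(0) + 5·(6) = 30
Z[1] = 4·(6i) + 5·(-4-2i) = -20+14i
Z[2] = 4·(0) + 5·(-2) = -10
Z[3] = 4·(-6i) + 5·(-4+2i) = -20-14i

DFT(4x + 5y) = 4·X + 5·Y = [30, -20+14i, -10, -20-14i]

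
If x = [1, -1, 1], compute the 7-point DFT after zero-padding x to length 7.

Original 3-point DFT: [1, 1.0000+1.7321i, 1.0000-1.7321i]
Zero-padded 7-point DFT provides frequency interpolation.

DFT_7([x, 0, ...]) = [1, 0.1540-0.1931i, 0.3216+1.4088i, 2.5245+1.2157i, 2.5245-1.2157i, 0.3216-1.4088i, 0.1540+0.1931i]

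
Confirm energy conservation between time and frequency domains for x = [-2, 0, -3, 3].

Time domain:
Σ|x[n]|² = |-2|² + |0|² + |-3|² + |3|² = 22.0000

Frequency domain:
(1/4)Σ|X[k]|² = (1/4)(|-2|² + |1+3i|² + |-8|² + |1-3i|²) = (1/4)·88.0000 = 22.0000

Both sides agree, confirming Parseval's theorem.

Σ|x[n]|² = (1/N)Σ|X[k]|² = 22.0000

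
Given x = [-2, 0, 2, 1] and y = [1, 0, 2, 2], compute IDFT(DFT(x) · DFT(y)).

(x ⊛ y)[n] = Σ(m=0 to 3) x[m] · y[(n-m) mod 4]

Computing each output sample:
(x ⊛ y)[0] = 2
(x ⊛ y)[1] = 6
(x ⊛ y)[2] = 0
(x ⊛ y)[3] = -3

x ⊛ y = [2, 6, 0, -3]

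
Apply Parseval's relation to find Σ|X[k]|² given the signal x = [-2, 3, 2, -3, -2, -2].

Parseval: Σ|x[n]|² = (1/N)Σ|X[k]|², so Σ|X[k]|² = N·Σ|x[n]|² = 6·34.0000

Σ|X[k]|² = N·Σ|x[n]|² = 6·34.0000 = 204.0000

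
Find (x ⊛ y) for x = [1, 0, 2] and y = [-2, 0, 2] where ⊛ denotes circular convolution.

(x ⊛ y)[n] = Σ(m=0 to 2) x[m] · y[(n-m) mod 3]

Computing each output sample:
(x ⊛ y)[0] = -2
(x ⊛ y)[1] = 4
(x ⊛ y)[2] = -2

x ⊛ y = [-2, 4, -2]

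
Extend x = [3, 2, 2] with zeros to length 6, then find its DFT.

Original 3-point DFT: [7, 1, 1]
Zero-padded 6-point DFT provides frequency interpolation.

DFT_6([x, 0, ...]) = [7, 3.0000-3.4641i, 1, 3, 1, 3.0000+3.4641i]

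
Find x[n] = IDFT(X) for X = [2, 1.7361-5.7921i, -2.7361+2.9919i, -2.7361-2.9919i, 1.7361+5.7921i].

x[n] = (1/5) Σ(k=0 to 4) X[k] · e^(2πikn/5)

Computing each x[n]:
x[0] = 0
x[1] = 3
x[2] = 2
x[3] = -3
x[4] = 0

x = [0, 3, 2, -3, 0]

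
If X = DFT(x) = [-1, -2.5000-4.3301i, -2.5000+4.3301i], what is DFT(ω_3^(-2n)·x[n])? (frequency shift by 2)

Modulation property: DFT(ω_3^(-2n)·x[n]) = X[(k-2) mod 3], so circularly shift X by 2 positions.

X[k-2] = [-2.5000-4.3301i, -2.5000+4.3301i, -1]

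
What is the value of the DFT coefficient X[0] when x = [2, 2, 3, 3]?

X[0] = Σ(n=0 to 3) x[n] · ω_4^0 = Σ x[n]
= (2) + (2) + (3) + (3)

X[0] = 10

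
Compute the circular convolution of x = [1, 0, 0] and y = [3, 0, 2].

(x ⊛ y)[n] = Σ(m=0 to 2) x[m] · y[(n-m) mod 3]

Computing each output sample:
(x ⊛ y)[0] = 3
(x ⊛ y)[1] = 0
(x ⊛ y)[2] = 2

x ⊛ y = [3, 0, 2]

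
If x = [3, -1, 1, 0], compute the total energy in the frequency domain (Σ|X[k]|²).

Parseval: Σ|x[n]|² = (1/N)Σ|X[k]|², so Σ|X[k]|² = N·Σ|x[n]|² = 4·11.0000

Σ|X[k]|² = N·Σ|x[n]|² = 4·11.0000 = 44.0000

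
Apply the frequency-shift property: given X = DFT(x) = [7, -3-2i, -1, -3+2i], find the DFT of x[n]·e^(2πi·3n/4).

Modulation property: DFT(ω_4^(-3n)·x[n]) = X[(k-3) mod 4], so circularly shift X by 3 positions.

X[k-3] = [-3-2i, -1, -3+2i, 7]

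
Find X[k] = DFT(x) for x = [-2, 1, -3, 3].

X[k] = Σ(n=0 to 3) x[n] · ω_4^(nk)
where ω_4 = e^(-2πi/4)

Computing each X[k]:
X[0] = -1
X[1] = 1+2i
X[2] = -9
X[3] = 1-2i

X = [-1, 1+2i, -9, 1-2i]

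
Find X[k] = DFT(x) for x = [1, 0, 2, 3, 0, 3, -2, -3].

X[k] = Σ(n=0 to 7) x[n] · ω_8^(nk)
where ω_8 = e^(-2πi/8)

Computing each X[k]:
X[0] = 4
X[1] = -5.3640-6.1213i
X[2] = 1-3i
X[3] = 7.3640+1.8787i
X[4] = -2
X[5] = 7.3640-1.8787i
X[6] = 1+3i
X[7] = -5.3640+6.1213i

X = [4, -5.3640-6.1213i, 1-3i, 7.3640+1.8787i, -2, 7.3640-1.8787i, 1+3i, -5.3640+6.1213i]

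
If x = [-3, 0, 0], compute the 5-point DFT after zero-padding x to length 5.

Original 3-point DFT: [-3, -3, -3]
Zero-padded 5-point DFT provides frequency interpolation.

DFT_5([x, 0, ...]) = [-3, -3, -3, -3, -3]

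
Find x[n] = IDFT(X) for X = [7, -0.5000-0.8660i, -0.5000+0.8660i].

x[n] = (1/3) Σ(k=0 to 2) X[k] · e^(2πikn/3)

Computing each x[n]:
x[0] = 2
x[1] = 3
x[2] = 2

x = [2, 3, 2]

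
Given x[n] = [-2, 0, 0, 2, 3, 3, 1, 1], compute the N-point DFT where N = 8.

X[k] = Σ(n=0 to 7) x[n] · ω_8^(nk)
where ω_8 = e^(-2πi/8)

Computing each X[k]:
X[0] = 8
X[1] = -7.8284+2.4142i
X[2] = 0
X[3] = -2.1716+0.4142i
X[4] = -4
X[5] = -2.1716-0.4142i
X[6] = 0
X[7] = -7.8284-2.4142i

X = [8, -7.8284+2.4142i, 0, -2.1716+0.4142i, -4, -2.1716-0.4142i, 0, -7.8284-2.4142i]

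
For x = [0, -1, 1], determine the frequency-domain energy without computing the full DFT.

Parseval: Σ|x[n]|² = (1/N)Σ|X[k]|², so Σ|X[k]|² = N·Σ|x[n]|² = 3·2.0000

Σ|X[k]|² = N·Σ|x[n]|² = 3·2.0000 = 6.0000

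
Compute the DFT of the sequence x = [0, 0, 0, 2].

X[k] = Σ(n=0 to 3) x[n] · ω_4^(nk)
where ω_4 = e^(-2πi/4)

Computing each X[k]:
X[0] = 2
X[1] = 2i
X[2] = -2
X[3] = -2i

X = [2, 2i, -2, -2i]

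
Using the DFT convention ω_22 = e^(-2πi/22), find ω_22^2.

ω_22^2 = e^(-2πi·2/22)
= cos(-2π·2/22) + i·sin(-2π·2/22)
= cos(-4π/22) + i·sin(-4π/22)

ω_22^2 = cos(-4π/22) + i·sin(-4π/22) = 0.8413-0.5406i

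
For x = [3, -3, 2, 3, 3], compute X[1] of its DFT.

X[1] = Σ(n=0 to 4) x[n] · ω_5^(1n) where ω_5 = e^(-2πi/5)
= (3)·ω_5^0 + (-3)·ω_5^1 + (2)·ω_5^2 + (3)·ω_5^3 + (3)·ω_5^4

X[1] = -1.0451+6.2941i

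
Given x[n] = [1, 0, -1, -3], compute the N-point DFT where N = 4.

X[k] = Σ(n=0 to 3) x[n] · ω_4^(nk)
where ω_4 = e^(-2πi/4)

Computing each X[k]:
X[0] = -3
X[1] = 2-3i
X[2] = 3
X[3] = 2+3i

X = [-3, 2-3i, 3, 2+3i]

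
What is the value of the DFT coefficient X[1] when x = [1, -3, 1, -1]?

X[1] = Σ(n=0 to 3) x[n] · ω_4^(1n) where ω_4 = e^(-2πi/4)
= (1)·ω_4^0 + (-3)·ω_4^1 + (1)·ω_4^2 + (-1)·ω_4^3

X[1] = 2i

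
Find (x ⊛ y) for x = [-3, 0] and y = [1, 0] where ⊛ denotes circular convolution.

(x ⊛ y)[n] = Σ(m=0 to 1) x[m] · y[(n-m) mod 2]

Computing each output sample:
(x ⊛ y)[0] = -3
(x ⊛ y)[1] = 0

x ⊛ y = [-3, 0]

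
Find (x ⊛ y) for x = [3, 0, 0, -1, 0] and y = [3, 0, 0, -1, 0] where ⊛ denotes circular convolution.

(x ⊛ y)[n] = Σ(m=0 to 4) x[m] · y[(n-m) mod 5]

Computing each output sample:
(x ⊛ y)[0] = 9
(x ⊛ y)[1] = 1
(x ⊛ y)[2] = 0
(x ⊛ y)[3] = -6
(x ⊛ y)[4] = 0

x ⊛ y = [9, 1, 0, -6, 0]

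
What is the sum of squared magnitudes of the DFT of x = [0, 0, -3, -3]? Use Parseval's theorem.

Parseval: Σ|x[n]|² = (1/N)Σ|X[k]|², so Σ|X[k]|² = N·Σ|x[n]|² = 4·18.0000

Σ|X[k]|² = N·Σ|x[n]|² = 4·18.0000 = 72.0000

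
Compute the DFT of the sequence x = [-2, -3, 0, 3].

X[k] = Σ(n=0 to 3) x[n] · ω_4^(nk)
where ω_4 = e^(-2πi/4)

Computing each X[k]:
X[0] = -2
X[1] = -2+6i
X[2] = -2
X[3] = -2-6i

X = [-2, -2+6i, -2, -2-6i]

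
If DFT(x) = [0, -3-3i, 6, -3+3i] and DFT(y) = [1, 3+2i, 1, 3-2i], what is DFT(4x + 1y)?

By linearity: DFT(4x + 1y) = 4·DFT(x) + 1·DFT(y)
= 4·[0, -3-3i, 6, -3+3i] + 1·[1, 3+2i, 1, 3-2i]

Computing element-wise:
Z[0] = 4·(0) + 1·(1) = 1
Z[1] = 4·(-3-3i) + 1·(3+2i) = -9-10i
Z[2] = 4·(6) + 1·(1) = 25
Z[3] = 4·(-3+3i) + 1·(3-2i) = -9+10i

DFT(4x + 1y) = 4·X + 1·Y = [1, -9-10i, 25, -9+10i]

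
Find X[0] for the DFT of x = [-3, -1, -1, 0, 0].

X[0] = Σ(n=0 to 4) x[n] · ω_5^0 = Σ x[n]
= (-3) + (-1) + (-1) + (0) + (0)

X[0] = -5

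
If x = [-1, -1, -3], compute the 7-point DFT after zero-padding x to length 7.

Original 3-point DFT: [-5, 1.0000-1.7321i, 1.0000+1.7321i]
Zero-padded 7-point DFT provides frequency interpolation.

DFT_7([x, 0, ...]) = [-5, -0.9559+3.7066i, 1.9254-0.3267i, -1.9695-1.9116i, -1.9695+1.9116i, 1.9254+0.3267i, -0.9559-3.7066i]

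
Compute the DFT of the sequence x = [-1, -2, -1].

X[k] = Σ(n=0 to 2) x[n] · ω_3^(nk)
where ω_3 = e^(-2πi/3)

Computing each X[k]:
X[0] = -4
X[1] = 0.5000+0.8660i
X[2] = 0.5000-0.8660i

X = [-4, 0.5000+0.8660i, 0.5000-0.8660i]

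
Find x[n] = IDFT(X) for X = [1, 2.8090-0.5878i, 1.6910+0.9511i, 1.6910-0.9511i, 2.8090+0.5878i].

x[n] = (1/5) Σ(k=0 to 4) X[k] · e^(2πikn/5)

Computing each x[n]:
x[0] = 2
x[1] = 0
x[2] = 0
x[3] = -1
x[4] = 0

x = [2, 0, 0, -1, 0]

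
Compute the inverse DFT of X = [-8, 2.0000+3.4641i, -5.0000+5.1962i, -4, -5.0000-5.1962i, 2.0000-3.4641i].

x[n] = (1/6) Σ(k=0 to 5) X[k] · e^(2πikn/6)

Computing each x[n]:
x[0] = -3
x[1] = -2
x[2] = -1
x[3] = -3
x[4] = -2
x[5] = 3

x = [-3, -2, -1, -3, -2, 3]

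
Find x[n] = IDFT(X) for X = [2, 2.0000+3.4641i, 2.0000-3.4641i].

x[n] = (1/3) Σ(k=0 to 2) X[k] · e^(2πikn/3)

Computing each x[n]:
x[0] = 2
x[1] = -2
x[2] = 2

x = [2, -2, 2]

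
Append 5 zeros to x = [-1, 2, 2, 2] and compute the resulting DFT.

Original 4-point DFT: [5, -3, -3, -3]
Zero-padded 9-point DFT provides frequency interpolation.

DFT_9([x, 0, ...]) = [5, -0.1206-4.9872i, -3.5321-0.9216i, -1, -2.3473-1.1305i, -2.3473+1.1305i, -1, -3.5321+0.9216i, -0.1206+4.9872i]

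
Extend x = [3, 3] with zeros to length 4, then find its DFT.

Original 2-point DFT: [6, 0]
Zero-padded 4-point DFT provides frequency interpolation.

DFT_4([x, 0, ...]) = [6, 3-3i, 0, 3+3i]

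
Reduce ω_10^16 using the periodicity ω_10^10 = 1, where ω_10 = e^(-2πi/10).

Since ω_10^10 = 1, powers reduce modulo 10.
16 mod 10 = 6
So ω_10^16 = ω_10^6 = e^(-2πi·6/10)

ω_10^16 = ω_10^6 = -0.8090+0.5878i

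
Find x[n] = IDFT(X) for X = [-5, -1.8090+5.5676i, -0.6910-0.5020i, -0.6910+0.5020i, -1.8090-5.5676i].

x[n] = (1/5) Σ(k=0 to 4) X[k] · e^(2πikn/5)

Computing each x[n]:
x[0] = -2
x[1] = -3
x[2] = -2
x[3] = 1
x[4] = 1

x = [-2, -3, -2, 1, 1]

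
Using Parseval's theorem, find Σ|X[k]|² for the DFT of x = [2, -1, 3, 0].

Parseval: Σ|x[n]|² = (1/N)Σ|X[k]|², so Σ|X[k]|² = N·Σ|x[n]|² = 4·14.0000

Σ|X[k]|² = N·Σ|x[n]|² = 4·14.0000 = 56.0000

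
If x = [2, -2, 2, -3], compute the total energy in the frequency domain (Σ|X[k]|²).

Parseval: Σ|x[n]|² = (1/N)Σ|X[k]|², so Σ|X[k]|² = N·Σ|x[n]|² = 4·21.0000

Σ|X[k]|² = N·Σ|x[n]|² = 4·21.0000 = 84.0000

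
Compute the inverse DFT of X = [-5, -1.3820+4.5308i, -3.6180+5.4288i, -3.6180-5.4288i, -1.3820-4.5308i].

x[n] = (1/5) Σ(k=0 to 4) X[k] · e^(2πikn/5)

Computing each x[n]:
x[0] = -3
x[1] = -3
x[2] = 0
x[3] = -2
x[4] = 3

x = [-3, -3, 0, -2, 3]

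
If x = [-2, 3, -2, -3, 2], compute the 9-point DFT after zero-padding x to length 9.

Original 5-point DFT: [-2, 3.5902-1.5388i, -7.5902+0.3633i, -7.5902-0.3633i, 3.5902+1.5388i]
Zero-padded 9-point DFT provides frequency interpolation.

DFT_9([x, 0, ...]) = [-2, -0.4285+1.9553i, 3.4324-3.5829i, -6.5000-6.0622i, -4.5039+2.2561i, -4.5039-2.2561i, -6.5000+6.0622i, 3.4324+3.5829i, -0.4285-1.9553i]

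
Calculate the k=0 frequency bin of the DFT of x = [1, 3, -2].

X[0] = Σ(n=0 to 2) x[n] · ω_3^0 = Σ x[n]
= (1) + (3) + (-2)

X[0] = 2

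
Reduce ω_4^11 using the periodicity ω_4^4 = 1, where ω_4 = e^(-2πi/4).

Since ω_4^4 = 1, powers reduce modulo 4.
11 mod 4 = 3
So ω_4^11 = ω_4^3 = e^(-2πi·3/4)

ω_4^11 = ω_4^3 = 1i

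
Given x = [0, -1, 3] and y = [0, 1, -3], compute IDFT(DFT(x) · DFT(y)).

(x ⊛ y)[n] = Σ(m=0 to 2) x[m] · y[(n-m) mod 3]

Computing each output sample:
(x ⊛ y)[0] = 6
(x ⊛ y)[1] = -9
(x ⊛ y)[2] = -1

x ⊛ y = [6, -9, -1]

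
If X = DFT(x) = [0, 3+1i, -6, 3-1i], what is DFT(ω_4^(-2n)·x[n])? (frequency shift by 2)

Modulation property: DFT(ω_4^(-2n)·x[n]) = X[(k-2) mod 4], so circularly shift X by 2 positions.

X[k-2] = [-6, 3-1i, 0, 3+1i]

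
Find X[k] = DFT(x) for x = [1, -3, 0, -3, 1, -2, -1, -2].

X[k] = Σ(n=0 to 7) x[n] · ω_8^(nk)
where ω_8 = e^(-2πi/8)

Computing each X[k]:
X[0] = -9
X[1] = 0.4142i
X[2] = 3
X[3] = 2.4142i
X[4] = 11
X[5] = -2.4142i
X[6] = 3
X[7] = -0.4142i

X = [-9, 0.4142i, 3, 2.4142i, 11, -2.4142i, 3, -0.4142i]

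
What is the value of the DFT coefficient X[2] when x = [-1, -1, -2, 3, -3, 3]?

X[2] = Σ(n=0 to 5) x[n] · ω_6^(2n) where ω_6 = e^(-2πi/6)
= (-1)·ω_6^0 + (-1)·ω_6^2 + (-2)·ω_6^4 + (3)·ω_6^6 + (-3)·ω_6^8 + (3)·ω_6^10

X[2] = 3.5000+4.3301i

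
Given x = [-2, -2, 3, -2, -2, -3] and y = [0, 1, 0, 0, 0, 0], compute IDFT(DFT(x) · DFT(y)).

(x ⊛ y)[n] = Σ(m=0 to 5) x[m] · y[(n-m) mod 6]

Computing each output sample:
(x ⊛ y)[0] = -3
(x ⊛ y)[1] = -2
(x ⊛ y)[2] = -2
(x ⊛ y)[3] = 3
(x ⊛ y)[4] = -2
(x ⊛ y)[5] = -2

x ⊛ y = [-3, -2, -2, 3, -2, -2]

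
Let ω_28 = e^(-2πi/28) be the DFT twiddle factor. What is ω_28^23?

ω_28^23 = e^(-2πi·23/28)
= cos(-2π·23/28) + i·sin(-2π·23/28)
= cos(-46π/28) + i·sin(-46π/28)

ω_28^23 = cos(-46π/28) + i·sin(-46π/28) = 0.4339+0.9010i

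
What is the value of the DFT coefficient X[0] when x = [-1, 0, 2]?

X[0] = Σ(n=0 to 2) x[n] · ω_3^0 = Σ x[n]
= (-1) + (0) + (2)

X[0] = 1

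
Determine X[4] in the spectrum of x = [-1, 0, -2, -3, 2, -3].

X[4] = Σ(n=0 to 5) x[n] · ω_6^(4n) where ω_6 = e^(-2πi/6)
= (-1)·ω_6^0 + (0)·ω_6^4 + (-2)·ω_6^8 + (-3)·ω_6^12 + (2)·ω_6^16 + (-3)·ω_6^20

X[4] = -2.5000+6.0622i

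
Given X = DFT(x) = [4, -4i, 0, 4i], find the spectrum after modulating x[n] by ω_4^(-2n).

Modulation property: DFT(ω_4^(-2n)·x[n]) = X[(k-2) mod 4], so circularly shift X by 2 positions.

X[k-2] = [0, 4i, 4, -4i]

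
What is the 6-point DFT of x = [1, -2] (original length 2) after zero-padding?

Original 2-point DFT: [-1, 3]
Zero-padded 6-point DFT provides frequency interpolation.

DFT_6([x, 0, ...]) = [-1, 1.7321i, 2.0000+1.7321i, 3, 2.0000-1.7321i, -1.7321i]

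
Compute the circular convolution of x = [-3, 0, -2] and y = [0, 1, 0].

(x ⊛ y)[n] = Σ(m=0 to 2) x[m] · y[(n-m) mod 3]

Computing each output sample:
(x ⊛ y)[0] = -2
(x ⊛ y)[1] = -3
(x ⊛ y)[2] = 0

x ⊛ y = [-2, -3, 0]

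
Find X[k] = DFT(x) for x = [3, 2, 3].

X[k] = Σ(n=0 to 2) x[n] · ω_3^(nk)
where ω_3 = e^(-2πi/3)

Computing each X[k]:
X[0] = 8
X[1] = 0.5000+0.8660i
X[2] = 0.5000-0.8660i

X = [8, 0.5000+0.8660i, 0.5000-0.8660i]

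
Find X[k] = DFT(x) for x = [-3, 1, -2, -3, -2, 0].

X[k] = Σ(n=0 to 5) x[n] · ω_6^(nk)
where ω_6 = e^(-2πi/6)

Computing each X[k]:
X[0] = -9
X[1] = 2.5000-0.8660i
X[2] = -4.5000-0.8660i
X[3] = -5
X[4] = -4.5000+0.8660i
X[5] = 2.5000+0.8660i

X = [-9, 2.5000-0.8660i, -4.5000-0.8660i, -5, -4.5000+0.8660i, 2.5000+0.8660i]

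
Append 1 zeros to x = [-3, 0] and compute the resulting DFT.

Original 2-point DFT: [-3, -3]
Zero-padded 3-point DFT provides frequency interpolation.

DFT_3([x, 0, ...]) = [-3, -3, -3]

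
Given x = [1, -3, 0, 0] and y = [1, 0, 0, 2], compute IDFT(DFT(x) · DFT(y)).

(x ⊛ y)[n] = Σ(m=0 to 3) x[m] · y[(n-m) mod 4]

Computing each output sample:
(x ⊛ y)[0] = -5
(x ⊛ y)[1] = -3
(x ⊛ y)[2] = 0
(x ⊛ y)[3] = 2

x ⊛ y = [-5, -3, 0, 2]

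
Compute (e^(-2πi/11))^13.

Since ω_11^11 = 1, powers reduce modulo 11.
13 mod 11 = 2
So ω_11^13 = ω_11^2 = e^(-2πi·2/11)

ω_11^13 = ω_11^2 = 0.4154-0.9096i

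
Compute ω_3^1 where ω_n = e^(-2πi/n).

ω_3^1 = e^(-2πi·1/3)
= cos(-2π·1/3) + i·sin(-2π·1/3)
= cos(-2π/3) + i·sin(-2π/3)

ω_3^1 = cos(-2π/3) + i·sin(-2π/3) = -0.5000-0.8660i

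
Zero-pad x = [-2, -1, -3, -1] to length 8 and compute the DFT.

Original 4-point DFT: [-7, 1, -3, 1]
Zero-padded 8-point DFT provides frequency interpolation.

DFT_8([x, 0, ...]) = [-7, -2.0000+4.4142i, 1, -2.0000-1.5858i, -3, -2.0000+1.5858i, 1, -2.0000-4.4142i]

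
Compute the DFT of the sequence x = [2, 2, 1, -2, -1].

X[k] = Σ(n=0 to 4) x[n] · ω_5^(nk)
where ω_5 = e^(-2πi/5)

Computing each X[k]:
X[0] = 2
X[1] = 3.1180-4.6165i
X[2] = 0.8820+1.0898i
X[3] = 0.8820-1.0898i
X[4] = 3.1180+4.6165i

X = [2, 3.1180-4.6165i, 0.8820+1.0898i, 0.8820-1.0898i, 3.1180+4.6165i]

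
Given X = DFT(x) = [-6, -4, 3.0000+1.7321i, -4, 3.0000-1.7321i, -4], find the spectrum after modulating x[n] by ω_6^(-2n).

Modulation property: DFT(ω_6^(-2n)·x[n]) = X[(k-2) mod 6], so circularly shift X by 2 positions.

X[k-2] = [3.0000-1.7321i, -4, -6, -4, 3.0000+1.7321i, -4]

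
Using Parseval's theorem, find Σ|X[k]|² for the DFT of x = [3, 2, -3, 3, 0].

Parseval: Σ|x[n]|² = (1/N)Σ|X[k]|², so Σ|X[k]|² = N·Σ|x[n]|² = 5·31.0000

Σ|X[k]|² = N·Σ|x[n]|² = 5·31.0000 = 155.0000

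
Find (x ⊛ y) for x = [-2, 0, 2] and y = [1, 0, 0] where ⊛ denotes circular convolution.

(x ⊛ y)[n] = Σ(m=0 to 2) x[m] · y[(n-m) mod 3]

Computing each output sample:
(x ⊛ y)[0] = -2
(x ⊛ y)[1] = 0
(x ⊛ y)[2] = 2

x ⊛ y = [-2, 0, 2]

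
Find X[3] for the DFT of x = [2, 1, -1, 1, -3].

X[3] = Σ(n=0 to 4) x[n] · ω_5^(3n) where ω_5 = e^(-2πi/5)
= (2)·ω_5^0 + (1)·ω_5^3 + (-1)·ω_5^6 + (1)·ω_5^9 + (-3)·ω_5^12

X[3] = 3.6180+4.2533i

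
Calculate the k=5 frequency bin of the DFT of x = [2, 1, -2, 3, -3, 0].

X[5] = Σ(n=0 to 5) x[n] · ω_6^(5n) where ω_6 = e^(-2πi/6)
= (2)·ω_6^0 + (1)·ω_6^5 + (-2)·ω_6^10 + (3)·ω_6^15 + (-3)·ω_6^20 + (0)·ω_6^25

X[5] = 2.0000+1.7321i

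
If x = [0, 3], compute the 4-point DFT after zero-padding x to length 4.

Original 2-point DFT: [3, -3]
Zero-padded 4-point DFT provides frequency interpolation.

DFT_4([x, 0, ...]) = [3, -3i, -3, 3i]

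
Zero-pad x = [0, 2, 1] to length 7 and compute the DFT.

Original 3-point DFT: [3, -1.5000-0.8660i, -1.5000+0.8660i]
Zero-padded 7-point DFT provides frequency interpolation.

DFT_7([x, 0, ...]) = [3, 1.0245-2.5386i, -1.3460-1.5160i, -1.1784-0.0859i, -1.1784+0.0859i, -1.3460+1.5160i, 1.0245+2.5386i]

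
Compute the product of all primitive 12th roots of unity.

The primitive 12th roots of unity are ω_12^k for k coprime to 12: k ∈ {1, 5, 7, 11}
Their product equals the constant term of the cyclotomic polynomial Φ_12(x) up to sign.
For n ≥ 3, the product of all primitive nth roots of unity is 1. (For n=1 it is 1; for n=2 it is -1.)

1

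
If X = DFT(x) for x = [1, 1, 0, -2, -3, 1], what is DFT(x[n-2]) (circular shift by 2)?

Time shift by 2: X_shifted[k] = ω_6^(2k) · X[k]
Shifted x = [-3, 1, 1, 1, 0, -2]

DFT(x[n-2]) = [-2, -5.0000-3.4641i, -2.0000-1.7321i, -2, -2.0000+1.7321i, -5.0000+3.4641i]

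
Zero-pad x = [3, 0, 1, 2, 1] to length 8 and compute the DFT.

Original 5-point DFT: [7, 0.8820+1.5388i, 3.1180-0.3633i, 3.1180+0.3633i, 0.8820-1.5388i]
Zero-padded 8-point DFT provides frequency interpolation.

DFT_8([x, 0, ...]) = [7, 0.5858-2.4142i, 3+2i, 3.4142-0.4142i, 3, 3.4142+0.4142i, 3-2i, 0.5858+2.4142i]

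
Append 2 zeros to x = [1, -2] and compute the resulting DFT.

Original 2-point DFT: [-1, 3]
Zero-padded 4-point DFT provides frequency interpolation.

DFT_4([x, 0, ...]) = [-1, 1+2i, 3, 1-2i]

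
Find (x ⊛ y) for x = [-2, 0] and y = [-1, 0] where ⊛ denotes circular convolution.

(x ⊛ y)[n] = Σ(m=0 to 1) x[m] · y[(n-m) mod 2]

Computing each output sample:
(x ⊛ y)[0] = 2
(x ⊛ y)[1] = 0

x ⊛ y = [2, 0]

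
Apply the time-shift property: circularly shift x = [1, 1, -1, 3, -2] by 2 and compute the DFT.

Time shift by 2: X_shifted[k] = ω_5^(2k) · X[k]
Shifted x = [3, -2, 1, 1, -1]

DFT(x[n-2]) = [2, 0.4549+0.9511i, 6.0451+0.5878i, 6.0451-0.5878i, 0.4549-0.9511i]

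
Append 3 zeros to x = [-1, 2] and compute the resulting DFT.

Original 2-point DFT: [1, -3]
Zero-padded 5-point DFT provides frequency interpolation.

DFT_5([x, 0, ...]) = [1, -0.3820-1.9021i, -2.6180-1.1756i, -2.6180+1.1756i, -0.3820+1.9021i]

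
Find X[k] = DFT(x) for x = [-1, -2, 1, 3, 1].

X[k] = Σ(n=0 to 4) x[n] · ω_5^(nk)
where ω_5 = e^(-2πi/5)

Computing each X[k]:
X[0] = 2
X[1] = -4.5451+4.0287i
X[2] = 1.0451-0.1388i
X[3] = 1.0451+0.1388i
X[4] = -4.5451-4.0287i

X = [2, -4.5451+4.0287i, 1.0451-0.1388i, 1.0451+0.1388i, -4.5451-4.0287i]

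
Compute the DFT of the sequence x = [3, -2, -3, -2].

X[k] = Σ(n=0 to 3) x[n] · ω_4^(nk)
where ω_4 = e^(-2πi/4)

Computing each X[k]:
X[0] = -4
X[1] = 6
X[2] = 4
X[3] = 6

X = [-4, 6, 4, 6]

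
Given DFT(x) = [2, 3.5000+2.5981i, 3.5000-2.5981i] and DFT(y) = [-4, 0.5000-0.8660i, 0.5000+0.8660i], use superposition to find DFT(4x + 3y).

By linearity: DFT(4x + 3y) = 4·DFT(x) + 3·DFT(y)
= 4·[2, 3.5000+2.5981i, 3.5000-2.5981i] + 3·[-4, 0.5000-0.8660i, 0.5000+0.8660i]

Computing element-wise:
Z[0] = 4·(2) + 3·(-4) = -4
Z[1] = 4·(3.5000+2.5981i) + 3·(0.5000-0.8660i) = 15.5000+7.7944i
Z[2] = 4·(3.5000-2.5981i) + 3·(0.5000+0.8660i) = 15.5000-7.7944i

DFT(4x + 3y) = 4·X + 3·Y = [-4, 15.5000+7.7944i, 15.5000-7.7944i]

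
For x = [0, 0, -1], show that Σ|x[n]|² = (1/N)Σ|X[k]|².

Time domain:
Σ|x[n]|² = |0|² + |0|² + |-1|² = 1.0000

Frequency domain:
(1/3)Σ|X[k]|² = (1/3)(|-1|² + |0.5000-0.8660i|² + |0.5000+0.8660i|²) = (1/3)·3.0000 = 1.0000

Both sides agree, confirming Parseval's theorem.

Σ|x[n]|² = (1/N)Σ|X[k]|² = 1.0000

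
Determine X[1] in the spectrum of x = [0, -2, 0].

X[1] = Σ(n=0 to 2) x[n] · ω_3^(1n) where ω_3 = e^(-2πi/3)
= (0)·ω_3^0 + (-2)·ω_3^1 + (0)·ω_3^2

X[1] = 1.0000+1.7321i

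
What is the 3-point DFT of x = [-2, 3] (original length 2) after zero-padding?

Original 2-point DFT: [1, -5]
Zero-padded 3-point DFT provides frequency interpolation.

DFT_3([x, 0, ...]) = [1, -3.5000-2.5981i, -3.5000+2.5981i]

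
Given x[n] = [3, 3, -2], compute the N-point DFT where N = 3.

X[k] = Σ(n=0 to 2) x[n] · ω_3^(nk)
where ω_3 = e^(-2πi/3)

Computing each X[k]:
X[0] = 4
X[1] = 2.5000-4.3301i
X[2] = 2.5000+4.3301i

X = [4, 2.5000-4.3301i, 2.5000+4.3301i]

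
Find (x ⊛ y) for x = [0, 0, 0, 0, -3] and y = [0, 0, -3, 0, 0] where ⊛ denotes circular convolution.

(x ⊛ y)[n] = Σ(m=0 to 4) x[m] · y[(n-m) mod 5]

Computing each output sample:
(x ⊛ y)[0] = 0
(x ⊛ y)[1] = 9
(x ⊛ y)[2] = 0
(x ⊛ y)[3] = 0
(x ⊛ y)[4] = 0

x ⊛ y = [0, 9, 0, 0, 0]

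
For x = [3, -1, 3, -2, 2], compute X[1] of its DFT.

X[1] = Σ(n=0 to 4) x[n] · ω_5^(1n) where ω_5 = e^(-2πi/5)
= (3)·ω_5^0 + (-1)·ω_5^1 + (3)·ω_5^2 + (-2)·ω_5^3 + (2)·ω_5^4

X[1] = 2.5000-0.0858i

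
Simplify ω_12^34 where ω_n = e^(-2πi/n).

Since ω_12^12 = 1, powers reduce modulo 12.
34 mod 12 = 10
So ω_12^34 = ω_12^10 = e^(-2πi·10/12)

ω_12^34 = ω_12^10 = 0.5000+0.8660i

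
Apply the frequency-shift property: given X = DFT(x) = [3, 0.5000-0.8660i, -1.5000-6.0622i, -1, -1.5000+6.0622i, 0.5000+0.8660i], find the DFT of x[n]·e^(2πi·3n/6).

Modulation property: DFT(ω_6^(-3n)·x[n]) = X[(k-3) mod 6], so circularly shift X by 3 positions.

X[k-3] = [-1, -1.5000+6.0622i, 0.5000+0.8660i, 3, 0.5000-0.8660i, -1.5000-6.0622i]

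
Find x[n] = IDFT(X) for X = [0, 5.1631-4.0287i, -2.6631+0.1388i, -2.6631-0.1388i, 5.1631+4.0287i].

x[n] = (1/5) Σ(k=0 to 4) X[k] · e^(2πikn/5)

Computing each x[n]:
x[0] = 1
x[1] = 3
x[2] = -1
x[3] = -3
x[4] = 0

x = [1, 3, -1, -3, 0]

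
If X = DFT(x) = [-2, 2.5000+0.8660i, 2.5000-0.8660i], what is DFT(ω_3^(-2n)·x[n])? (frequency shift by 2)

Modulation property: DFT(ω_3^(-2n)·x[n]) = X[(k-2) mod 3], so circularly shift X by 2 positions.

X[k-2] = [2.5000+0.8660i, 2.5000-0.8660i, -2]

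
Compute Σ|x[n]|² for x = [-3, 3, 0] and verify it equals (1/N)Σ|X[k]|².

Time domain:
Σ|x[n]|² = |-3|² + |3|² + |0|² = 18.0000

Frequency domain:
(1/3)Σ|X[k]|² = (1/3)(|0|² + |-4.5000-2.5981i|² + |-4.5000+2.5981i|²) = (1/3)·54.0000 = 18.0000

Both sides agree, confirming Parseval's theorem.

Σ|x[n]|² = (1/N)Σ|X[k]|² = 18.0000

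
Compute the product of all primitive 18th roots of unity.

The primitive 18th roots of unity are ω_18^k for k coprime to 18: k ∈ {1, 5, 7, 11, 13, 17}
Their product equals the constant term of the cyclotomic polynomial Φ_18(x) up to sign.
For n ≥ 3, the product of all primitive nth roots of unity is 1. (For n=1 it is 1; for n=2 it is -1.)

1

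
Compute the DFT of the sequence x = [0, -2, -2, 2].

X[k] = Σ(n=0 to 3) x[n] · ω_4^(nk)
where ω_4 = e^(-2πi/4)

Computing each X[k]:
X[0] = -2
X[1] = 2+4i
X[2] = -2
X[3] = 2-4i

X = [-2, 2+4i, -2, 2-4i]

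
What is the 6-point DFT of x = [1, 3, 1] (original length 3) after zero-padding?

Original 3-point DFT: [5, -1.0000-1.7321i, -1.0000+1.7321i]
Zero-padded 6-point DFT provides frequency interpolation.

DFT_6([x, 0, ...]) = [5, 2.0000-3.4641i, -1.0000-1.7321i, -1, -1.0000+1.7321i, 2.0000+3.4641i]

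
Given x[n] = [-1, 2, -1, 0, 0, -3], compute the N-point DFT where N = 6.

X[k] = Σ(n=0 to 5) x[n] · ω_6^(nk)
where ω_6 = e^(-2πi/6)

Computing each X[k]:
X[0] = -3
X[1] = -1.0000-3.4641i
X[2] = -5.1962i
X[3] = -1
X[4] = 5.1962i
X[5] = -1.0000+3.4641i

X = [-3, -1.0000-3.4641i, -5.1962i, -1, 5.1962i, -1.0000+3.4641i]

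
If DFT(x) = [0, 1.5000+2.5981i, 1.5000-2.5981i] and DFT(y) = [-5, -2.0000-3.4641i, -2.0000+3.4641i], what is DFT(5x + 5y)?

By linearity: DFT(5x + 5y) = 5·DFT(x) + 5·DFT(y)
= 5·[0, 1.5000+2.5981i, 1.5000-2.5981i] + 5·[-5, -2.0000-3.4641i, -2.0000+3.4641i]

Computing element-wise:
Z[0] = 5·(0) + 5·(-5) = -25
Z[1] = 5·(1.5000+2.5981i) + 5·(-2.0000-3.4641i) = -2.5000-4.3300i
Z[2] = 5·(1.5000-2.5981i) + 5·(-2.0000+3.4641i) = -2.5000+4.3300i

DFT(5x + 5y) = 5·X + 5·Y = [-25, -2.5000-4.3300i, -2.5000+4.3300i]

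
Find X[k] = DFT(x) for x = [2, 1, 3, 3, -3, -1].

X[k] = Σ(n=0 to 5) x[n] · ω_6^(nk)
where ω_6 = e^(-2πi/6)

Computing each X[k]:
X[0] = 5
X[1] = -1.0000-6.9282i
X[2] = 5.0000+3.4641i
X[3] = -1
X[4] = 5.0000-3.4641i
X[5] = -1.0000+6.9282i

X = [5, -1.0000-6.9282i, 5.0000+3.4641i, -1, 5.0000-3.4641i, -1.0000+6.9282i]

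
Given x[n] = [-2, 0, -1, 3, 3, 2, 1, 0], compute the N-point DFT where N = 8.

X[k] = Σ(n=0 to 7) x[n] · ω_8^(nk)
where ω_8 = e^(-2πi/8)

Computing each X[k]:
X[0] = 6
X[1] = -8.5355+1.2929i
X[2] = 1+1i
X[3] = -1.4645-2.7071i
X[4] = -4
X[5] = -1.4645+2.7071i
X[6] = 1-1i
X[7] = -8.5355-1.2929i

X = [6, -8.5355+1.2929i, 1+1i, -1.4645-2.7071i, -4, -1.4645+2.7071i, 1-1i, -8.5355-1.2929i]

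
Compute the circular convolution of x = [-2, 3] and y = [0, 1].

(x ⊛ y)[n] = Σ(m=0 to 1) x[m] · y[(n-m) mod 2]

Computing each output sample:
(x ⊛ y)[0] = 3
(x ⊛ y)[1] = -2

x ⊛ y = [3, -2]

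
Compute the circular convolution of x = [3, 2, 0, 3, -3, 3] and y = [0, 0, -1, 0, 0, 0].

(x ⊛ y)[n] = Σ(m=0 to 5) x[m] · y[(n-m) mod 6]

Computing each output sample:
(x ⊛ y)[0] = 3
(x ⊛ y)[1] = -3
(x ⊛ y)[2] = -3
(x ⊛ y)[3] = -2
(x ⊛ y)[4] = 0
(x ⊛ y)[5] = -3

x ⊛ y = [3, -3, -3, -2, 0, -3]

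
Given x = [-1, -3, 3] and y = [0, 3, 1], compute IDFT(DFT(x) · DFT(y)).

(x ⊛ y)[n] = Σ(m=0 to 2) x[m] · y[(n-m) mod 3]

Computing each output sample:
(x ⊛ y)[0] = 6
(x ⊛ y)[1] = 0
(x ⊛ y)[2] = -10

x ⊛ y = [6, 0, -10]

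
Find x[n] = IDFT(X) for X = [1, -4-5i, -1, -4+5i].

x[n] = (1/4) Σ(k=0 to 3) X[k] · e^(2πikn/4)

Computing each x[n]:
x[0] = -2
x[1] = 3
x[2] = 2
x[3] = -2

x = [-2, 3, 2, -2]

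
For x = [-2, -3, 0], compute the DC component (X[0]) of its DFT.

X[0] = Σ(n=0 to 2) x[n] · ω_3^0 = Σ x[n]
= (-2) + (-3) + (0)

X[0] = -5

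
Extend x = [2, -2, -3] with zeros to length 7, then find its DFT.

Original 3-point DFT: [-3, 4.5000-0.8660i, 4.5000+0.8660i]
Zero-padded 7-point DFT provides frequency interpolation.

DFT_7([x, 0, ...]) = [-3, 1.4206+4.4884i, 5.1479+0.6482i, 1.9315-1.4777i, 1.9315+1.4777i, 5.1479-0.6482i, 1.4206-4.4884i]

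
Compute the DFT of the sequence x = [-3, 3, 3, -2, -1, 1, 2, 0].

X[k] = Σ(n=0 to 7) x[n] · ω_8^(nk)
where ω_8 = e^(-2πi/8)

Computing each X[k]:
X[0] = 3
X[1] = 0.8284-1.0000i
X[2] = -9-6i
X[3] = -4.8284+1.0000i
X[4] = -1
X[5] = -4.8284-1.0000i
X[6] = -9+6i
X[7] = 0.8284+1.0000i

X = [3, 0.8284-1.0000i, -9-6i, -4.8284+1.0000i, -1, -4.8284-1.0000i, -9+6i, 0.8284+1.0000i]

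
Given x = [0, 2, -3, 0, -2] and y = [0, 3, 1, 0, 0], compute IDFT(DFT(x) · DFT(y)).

(x ⊛ y)[n] = Σ(m=0 to 4) x[m] · y[(n-m) mod 5]

Computing each output sample:
(x ⊛ y)[0] = -6
(x ⊛ y)[1] = -2
(x ⊛ y)[2] = 6
(x ⊛ y)[3] = -7
(x ⊛ y)[4] = -3

x ⊛ y = [-6, -2, 6, -7, -3]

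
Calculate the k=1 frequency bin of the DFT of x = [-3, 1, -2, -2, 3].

X[1] = Σ(n=0 to 4) x[n] · ω_5^(1n) where ω_5 = e^(-2πi/5)
= (-3)·ω_5^0 + (1)·ω_5^1 + (-2)·ω_5^2 + (-2)·ω_5^3 + (3)·ω_5^4

X[1] = 1.4721+1.9021i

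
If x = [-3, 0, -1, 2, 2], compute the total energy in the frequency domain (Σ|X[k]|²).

Parseval: Σ|x[n]|² = (1/N)Σ|X[k]|², so Σ|X[k]|² = N·Σ|x[n]|² = 5·18.0000

Σ|X[k]|² = N·Σ|x[n]|² = 5·18.0000 = 90.0000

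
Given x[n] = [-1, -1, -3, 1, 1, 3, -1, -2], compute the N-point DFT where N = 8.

X[k] = Σ(n=0 to 7) x[n] · ω_8^(nk)
where ω_8 = e^(-2πi/8)

Computing each X[k]:
X[0] = -3
X[1] = -6.9497+2.7071i
X[2] = 4-3i
X[3] = 2.9497-1.2929i
X[4] = -5
X[5] = 2.9497+1.2929i
X[6] = 4+3i
X[7] = -6.9497-2.7071i

X = [-3, -6.9497+2.7071i, 4-3i, 2.9497-1.2929i, -5, 2.9497+1.2929i, 4+3i, -6.9497-2.7071i]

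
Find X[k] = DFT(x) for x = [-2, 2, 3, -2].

X[k] = Σ(n=0 to 3) x[n] · ω_4^(nk)
where ω_4 = e^(-2πi/4)

Computing each X[k]:
X[0] = 1
X[1] = -5-4i
X[2] = 1
X[3] = -5+4i

X = [1, -5-4i, 1, -5+4i]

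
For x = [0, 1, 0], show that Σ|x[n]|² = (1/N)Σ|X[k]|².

Time domain:
Σ|x[n]|² = |0|² + |1|² + |0|² = 1.0000

Frequency domain:
(1/3)Σ|X[k]|² = (1/3)(|1|² + |-0.5000-0.8660i|² + |-0.5000+0.8660i|²) = (1/3)·3.0000 = 1.0000

Both sides agree, confirming Parseval's theorem.

Σ|x[n]|² = (1/N)Σ|X[k]|² = 1.0000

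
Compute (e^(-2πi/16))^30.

Since ω_16^16 = 1, powers reduce modulo 16.
30 mod 16 = 14
So ω_16^30 = ω_16^14 = e^(-2πi·14/16)

ω_16^30 = ω_16^14 = 0.7071+0.7071i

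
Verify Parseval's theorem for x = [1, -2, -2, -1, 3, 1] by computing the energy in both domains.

Time domain:
Σ|x[n]|² = |1|² + |-2|² + |-2|² + |-1|² + |3|² + |1|² = 20.0000

Frequency domain:
(1/6)Σ|X[k]|² = (1/6)(|0|² + |1.0000+6.9282i|² + |-1.7321i|² + |4|² + |1.7321i|² + |1.0000-6.9282i|²) = (1/6)·120.0000 = 20.0000

Both sides agree, confirming Parseval's theorem.

Σ|x[n]|² = (1/N)Σ|X[k]|² = 20.0000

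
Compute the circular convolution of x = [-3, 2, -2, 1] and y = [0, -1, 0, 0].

(x ⊛ y)[n] = Σ(m=0 to 3) x[m] · y[(n-m) mod 4]

Computing each output sample:
(x ⊛ y)[0] = -1
(x ⊛ y)[1] = 3
(x ⊛ y)[2] = -2
(x ⊛ y)[3] = 2

x ⊛ y = [-1, 3, -2, 2]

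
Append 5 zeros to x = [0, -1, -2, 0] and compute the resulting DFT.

Original 4-point DFT: [-3, 2+1i, -1, 2-1i]
Zero-padded 9-point DFT provides frequency interpolation.

DFT_9([x, 0, ...]) = [-3, -1.1133+2.6124i, 1.7057+1.6688i, 1.5000-0.8660i, -0.5924-0.9436i, -0.5924+0.9436i, 1.5000+0.8660i, 1.7057-1.6688i, -1.1133-2.6124i]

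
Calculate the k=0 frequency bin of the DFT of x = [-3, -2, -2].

X[0] = Σ(n=0 to 2) x[n] · ω_3^0 = Σ x[n]
= (-3) + (-2) + (-2)

X[0] = -7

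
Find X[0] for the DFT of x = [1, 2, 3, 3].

X[0] = Σ(n=0 to 3) x[n] · ω_4^0 = Σ x[n]
= (1) + (2) + (3) + (3)

X[0] = 9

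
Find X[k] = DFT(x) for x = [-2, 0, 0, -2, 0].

X[k] = Σ(n=0 to 4) x[n] · ω_5^(nk)
where ω_5 = e^(-2πi/5)

Computing each X[k]:
X[0] = -4
X[1] = -0.3820-1.1756i
X[2] = -2.6180+1.9021i
X[3] = -2.6180-1.9021i
X[4] = -0.3820+1.1756i

X = [-4, -0.3820-1.1756i, -2.6180+1.9021i, -2.6180-1.9021i, -0.3820+1.1756i]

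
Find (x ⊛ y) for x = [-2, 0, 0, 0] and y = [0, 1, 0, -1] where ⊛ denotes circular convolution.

(x ⊛ y)[n] = Σ(m=0 to 3) x[m] · y[(n-m) mod 4]

Computing each output sample:
(x ⊛ y)[0] = 0
(x ⊛ y)[1] = -2
(x ⊛ y)[2] = 0
(x ⊛ y)[3] = 2

x ⊛ y = [0, -2, 0, 2]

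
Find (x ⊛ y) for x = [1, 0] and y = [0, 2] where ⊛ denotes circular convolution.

(x ⊛ y)[n] = Σ(m=0 to 1) x[m] · y[(n-m) mod 2]

Computing each output sample:
(x ⊛ y)[0] = 0
(x ⊛ y)[1] = 2

x ⊛ y = [0, 2]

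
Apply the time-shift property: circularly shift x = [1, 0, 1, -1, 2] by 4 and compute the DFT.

Time shift by 4: X_shifted[k] = ω_5^(4k) · X[k]
Shifted x = [0, 1, -1, 2, 1]

DFT(x[n-4]) = [3, -0.1910+1.7634i, -1.3090-2.8532i, -1.3090+2.8532i, -0.1910-1.7634i]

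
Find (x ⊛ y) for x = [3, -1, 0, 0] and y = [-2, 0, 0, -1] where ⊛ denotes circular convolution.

(x ⊛ y)[n] = Σ(m=0 to 3) x[m] · y[(n-m) mod 4]

Computing each output sample:
(x ⊛ y)[0] = -5
(x ⊛ y)[1] = 2
(x ⊛ y)[2] = 0
(x ⊛ y)[3] = -3

x ⊛ y = [-5, 2, 0, -3]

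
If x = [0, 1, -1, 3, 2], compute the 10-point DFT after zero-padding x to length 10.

Original 5-point DFT: [5, -0.6910+3.3022i, -1.8090-3.2164i, -1.8090+3.2164i, -0.6910-3.3022i]
Zero-padded 10-point DFT provides frequency interpolation.

DFT_10([x, 0, ...]) = [5, -2.0451-3.6655i, -0.6910+3.3022i, 3.5451-1.6776i, -1.8090-3.2164i, -3, -1.8090+3.2164i, 3.5451+1.6776i, -0.6910-3.3022i, -2.0451+3.6655i]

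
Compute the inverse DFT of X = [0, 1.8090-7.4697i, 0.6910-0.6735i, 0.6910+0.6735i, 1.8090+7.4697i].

x[n] = (1/5) Σ(k=0 to 4) X[k] · e^(2πikn/5)

Computing each x[n]:
x[0] = 1
x[1] = 3
x[2] = 1
x[3] = -2
x[4] = -3

x = [1, 3, 1, -2, -3]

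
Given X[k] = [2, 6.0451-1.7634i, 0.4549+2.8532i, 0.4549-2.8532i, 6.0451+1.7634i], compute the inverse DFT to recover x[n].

x[n] = (1/5) Σ(k=0 to 4) X[k] · e^(2πikn/5)

Computing each x[n]:
x[0] = 3
x[1] = 1
x[2] = 0
x[3] = -3
x[4] = 1

x = [3, 1, 0, -3, 1]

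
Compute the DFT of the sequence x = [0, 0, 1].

X[k] = Σ(n=0 to 2) x[n] · ω_3^(nk)
where ω_3 = e^(-2πi/3)

Computing each X[k]:
X[0] = 1
X[1] = -0.5000+0.8660i
X[2] = -0.5000-0.8660i

X = [1, -0.5000+0.8660i, -0.5000-0.8660i]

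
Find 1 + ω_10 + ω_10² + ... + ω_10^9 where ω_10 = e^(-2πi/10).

Sum of all nth roots of unity equals 0 for n > 1 (geometric series with r ≠ 1).

0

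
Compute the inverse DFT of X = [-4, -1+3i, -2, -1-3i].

x[n] = (1/4) Σ(k=0 to 3) X[k] · e^(2πikn/4)

Computing each x[n]:
x[0] = -2
x[1] = -2
x[2] = -1
x[3] = 1

x = [-2, -2, -1, 1]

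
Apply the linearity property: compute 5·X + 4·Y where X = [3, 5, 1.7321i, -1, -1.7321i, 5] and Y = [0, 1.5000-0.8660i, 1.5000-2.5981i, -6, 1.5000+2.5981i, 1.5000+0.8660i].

By linearity: DFT(5x + 4y) = 5·DFT(x) + 4·DFT(y)
= 5·[3, 5, 1.7321i, -1, -1.7321i, 5] + 4·[0, 1.5000-0.8660i, 1.5000-2.5981i, -6, 1.5000+2.5981i, 1.5000+0.8660i]

Computing element-wise:
Z[0] = 5·(3) + 4·(0) = 15
Z[1] = 5·(5) + 4·(1.5000-0.8660i) = 31.0000-3.4640i
Z[2] = 5·(1.7321i) + 4·(1.5000-2.5981i) = 6.0000-1.7319i
Z[3] = 5·(-1) + 4·(-6) = -29
Z[4] = 5·(-1.7321i) + 4·(1.5000+2.5981i) = 6.0000+1.7319i
Z[5] = 5·(5) + 4·(1.5000+0.8660i) = 31.0000+3.4640i

DFT(5x + 4y) = 5·X + 4·Y = [15, 31.0000-3.4640i, 6.0000-1.7319i, -29, 6.0000+1.7319i, 31.0000+3.4640i]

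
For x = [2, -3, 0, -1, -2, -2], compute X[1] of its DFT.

X[1] = Σ(n=0 to 5) x[n] · ω_6^(1n) where ω_6 = e^(-2πi/6)
= (2)·ω_6^0 + (-3)·ω_6^1 + (0)·ω_6^2 + (-1)·ω_6^3 + (-2)·ω_6^4 + (-2)·ω_6^5

X[1] = 1.5000-0.8660i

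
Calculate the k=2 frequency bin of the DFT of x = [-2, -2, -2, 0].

X[2] = Σ(n=0 to 3) x[n] · ω_4^(2n) where ω_4 = e^(-2πi/4)
= (-2)·ω_4^0 + (-2)·ω_4^2 + (-2)·ω_4^4 + (0)·ω_4^6

X[2] = -2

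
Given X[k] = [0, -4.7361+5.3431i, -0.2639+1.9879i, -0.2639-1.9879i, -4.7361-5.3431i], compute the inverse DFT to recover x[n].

x[n] = (1/5) Σ(k=0 to 4) X[k] · e^(2πikn/5)

Computing each x[n]:
x[0] = -2
x[1] = -3
x[2] = 1
x[3] = 2
x[4] = 2

x = [-2, -3, 1, 2, 2]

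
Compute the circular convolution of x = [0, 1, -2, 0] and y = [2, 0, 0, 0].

(x ⊛ y)[n] = Σ(m=0 to 3) x[m] · y[(n-m) mod 4]

Computing each output sample:
(x ⊛ y)[0] = 0
(x ⊛ y)[1] = 2
(x ⊛ y)[2] = -4
(x ⊛ y)[3] = 0

x ⊛ y = [0, 2, -4, 0]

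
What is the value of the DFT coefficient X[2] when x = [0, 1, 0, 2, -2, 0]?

X[2] = Σ(n=0 to 5) x[n] · ω_6^(2n) where ω_6 = e^(-2πi/6)
= (0)·ω_6^0 + (1)·ω_6^2 + (0)·ω_6^4 + (2)·ω_6^6 + (-2)·ω_6^8 + (0)·ω_6^10

X[2] = 2.5000+0.8660i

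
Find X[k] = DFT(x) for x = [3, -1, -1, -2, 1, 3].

X[k] = Σ(n=0 to 5) x[n] · ω_6^(nk)
where ω_6 = e^(-2πi/6)

Computing each X[k]:
X[0] = 3
X[1] = 6.0000+5.1962i
X[2] = 1.7321i
X[3] = 3
X[4] = -1.7321i
X[5] = 6.0000-5.1962i

X = [3, 6.0000+5.1962i, 1.7321i, 3, -1.7321i, 6.0000-5.1962i]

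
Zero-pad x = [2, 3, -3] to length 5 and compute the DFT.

Original 3-point DFT: [2, 2.0000-5.1962i, 2.0000+5.1962i]
Zero-padded 5-point DFT provides frequency interpolation.

DFT_5([x, 0, ...]) = [2, 5.3541-1.0898i, -1.3541-4.6165i, -1.3541+4.6165i, 5.3541+1.0898i]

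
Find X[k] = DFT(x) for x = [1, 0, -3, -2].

X[k] = Σ(n=0 to 3) x[n] · ω_4^(nk)
where ω_4 = e^(-2πi/4)

Computing each X[k]:
X[0] = -4
X[1] = 4-2i
X[2] = 0
X[3] = 4+2i

X = [-4, 4-2i, 0, 4+2i]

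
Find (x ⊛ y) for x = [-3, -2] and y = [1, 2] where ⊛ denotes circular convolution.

(x ⊛ y)[n] = Σ(m=0 to 1) x[m] · y[(n-m) mod 2]

Computing each output sample:
(x ⊛ y)[0] = -7
(x ⊛ y)[1] = -8

x ⊛ y = [-7, -8]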